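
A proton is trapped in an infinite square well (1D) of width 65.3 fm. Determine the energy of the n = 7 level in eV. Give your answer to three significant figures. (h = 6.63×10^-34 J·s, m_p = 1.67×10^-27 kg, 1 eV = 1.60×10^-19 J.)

For an infinite well E_n = n²h²/(8m_pL²), so E_1 = h²/(8m_pL²) = (6.63×10^-34)²/(8·1.67×10^-27·(6.53×10^-14 m)²) = 7.716×10^-15 J.
Then E_7 = 7²·E_1 = 49·7.716×10^-15 J = 3.781×10^-13 J.
Converting, E_7 = 3.781×10^-13 J / (1.60×10^-19 J/eV) = 2.36×10^6 eV.

E_7 = 2.36×10^6 eV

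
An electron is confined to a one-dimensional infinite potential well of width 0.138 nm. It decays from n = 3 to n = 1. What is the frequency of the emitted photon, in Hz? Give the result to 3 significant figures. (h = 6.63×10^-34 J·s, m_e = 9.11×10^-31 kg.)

f = 3.82×10^16 Hz

E_1 = h²/(8m_eL²) = 3.167×10^-18 J and ΔE = (3² − 1²)E_1 = 2.534×10^-17 J.
f = ΔE/h = 2.534×10^-17/6.63×10^-34 = 3.82×10^16 Hz.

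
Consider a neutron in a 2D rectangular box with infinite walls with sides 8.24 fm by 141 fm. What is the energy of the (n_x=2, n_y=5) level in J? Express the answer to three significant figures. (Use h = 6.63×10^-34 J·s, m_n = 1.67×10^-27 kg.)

E = 1.98×10^-12 J

For a 2D rectangular well E = (h²/8m_n)·Σ n_i²/L_i² = (6.63×10^-34)²/(8·1.67×10^-27) · [2²/(8.24 fm)² + 5²/(141 fm)²].
Evaluating gives E = 1.98×10^-12 J.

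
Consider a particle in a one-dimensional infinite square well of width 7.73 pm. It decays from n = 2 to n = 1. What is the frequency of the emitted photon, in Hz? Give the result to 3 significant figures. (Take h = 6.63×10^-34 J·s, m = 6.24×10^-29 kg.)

E_1 = h²/(8mL²) = 1.474×10^-17 J and ΔE = (2² − 1²)E_1 = 4.422×10^-17 J.
f = ΔE/h = 4.422×10^-17/6.63×10^-34 = 6.67×10^16 Hz.

f = 6.67×10^16 Hz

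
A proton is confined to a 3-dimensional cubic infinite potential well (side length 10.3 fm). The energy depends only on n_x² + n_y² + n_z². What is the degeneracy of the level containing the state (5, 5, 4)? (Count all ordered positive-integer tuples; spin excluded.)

degeneracy = 12

The level has n_x² + n_y² + n_z² = 66. The ordered positive-integer solutions are (1, 1, 8), (1, 4, 7), (1, 7, 4), (1, 8, 1), (4, 1, 7), (4, 5, 5), (4, 7, 1), (5, 4, 5), (5, 5, 4), (7, 1, 4), (7, 4, 1), (8, 1, 1).
That gives 12 states.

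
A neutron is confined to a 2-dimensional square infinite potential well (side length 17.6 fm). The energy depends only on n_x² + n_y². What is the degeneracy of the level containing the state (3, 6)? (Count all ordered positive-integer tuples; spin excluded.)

The level has n_x² + n_y² = 45. The ordered positive-integer solutions are (3, 6), (6, 3).
That gives 2 states.

degeneracy = 2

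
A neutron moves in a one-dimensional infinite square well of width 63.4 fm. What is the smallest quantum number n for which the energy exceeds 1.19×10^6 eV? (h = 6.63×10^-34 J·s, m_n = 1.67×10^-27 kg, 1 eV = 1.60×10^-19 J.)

E_1 = h²/(8m_nL²) = 8.185×10^-15 J = 5.116×10^4 eV.
Need n² > 1.19×10^6/5.116×10^4 = 23.26, i.e. n > 4.823.
The smallest integer satisfying this is n = 5.

n = 5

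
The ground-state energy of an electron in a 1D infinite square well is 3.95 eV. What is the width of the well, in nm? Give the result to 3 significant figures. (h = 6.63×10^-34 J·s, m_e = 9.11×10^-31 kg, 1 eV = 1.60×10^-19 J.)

L = 0.309 nm

From E_n = n²h²/(8m_eL²), L = n·h/√(8m_eE_n).
E_1 = 3.95 eV = 6.320×10^-19 J, so L = 1·6.63×10^-34/√(8·9.11×10^-31·6.320×10^-19) = 3.09×10^-10 m = 0.309 nm.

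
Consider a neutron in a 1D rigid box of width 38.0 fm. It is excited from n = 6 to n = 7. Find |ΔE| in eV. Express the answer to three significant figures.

E_1 = h²/(8m_nL²) = 2.269×10^-14 J.
|ΔE| = |6² − 7²|·E_1 = 13·2.269×10^-14 J = 2.950×10^-13 J = 1.84×10^6 eV.

|ΔE| = 1.84×10^6 eV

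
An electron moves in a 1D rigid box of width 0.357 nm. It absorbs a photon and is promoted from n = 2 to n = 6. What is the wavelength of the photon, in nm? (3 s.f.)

λ = 13.1 nm

E_1 = h²/(8m_eL²) = 4.727×10^-19 J, so ΔE = (6² − 2²)E_1 = 1.513×10^-17 J.
λ = hc/ΔE = (6.626×10^-34·2.998×10^8)/1.513×10^-17 = 1.31×10^-8 m = 13.1 nm.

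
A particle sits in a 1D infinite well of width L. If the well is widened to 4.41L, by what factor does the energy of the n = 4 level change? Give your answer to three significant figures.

E_n ∝ 1/L², so the energy scales by 1/4.41² = 0.0514.

0.0514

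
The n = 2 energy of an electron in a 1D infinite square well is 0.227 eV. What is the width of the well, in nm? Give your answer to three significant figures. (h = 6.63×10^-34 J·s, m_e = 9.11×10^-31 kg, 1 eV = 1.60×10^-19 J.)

L = 2.58 nm

From E_n = n²h²/(8m_eL²), L = n·h/√(8m_eE_n).
E_2 = 0.227 eV = 3.632×10^-20 J, so L = 2·6.63×10^-34/√(8·9.11×10^-31·3.632×10^-20) = 2.58×10^-9 m = 2.58 nm.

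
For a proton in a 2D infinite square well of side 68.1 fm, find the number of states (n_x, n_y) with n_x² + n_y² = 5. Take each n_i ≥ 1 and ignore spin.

degeneracy = 2

The level has n_x² + n_y² = 5. The ordered positive-integer solutions are (1, 2), (2, 1).
That gives 2 states.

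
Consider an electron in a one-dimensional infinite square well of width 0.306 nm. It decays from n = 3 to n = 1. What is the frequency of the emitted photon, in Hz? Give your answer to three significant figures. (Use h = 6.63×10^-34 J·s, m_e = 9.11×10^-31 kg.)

E_1 = h²/(8m_eL²) = 6.441×10^-19 J and ΔE = (3² − 1²)E_1 = 5.153×10^-18 J.
f = ΔE/h = 5.153×10^-18/6.63×10^-34 = 7.77×10^15 Hz.

f = 7.77×10^15 Hz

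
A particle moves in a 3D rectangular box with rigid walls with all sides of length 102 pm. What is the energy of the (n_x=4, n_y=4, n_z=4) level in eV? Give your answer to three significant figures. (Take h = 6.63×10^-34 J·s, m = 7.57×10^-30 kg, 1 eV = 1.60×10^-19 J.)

For a 3D rectangular well E = (h²/8m)·Σ n_i²/L_i² = (6.63×10^-34)²/(8·7.57×10^-30) · [4²/(102 pm)² + 4²/(102 pm)² + 4²/(102 pm)²].
Evaluating gives E = 3.349×10^-17 J = 209 eV.

E = 209 eV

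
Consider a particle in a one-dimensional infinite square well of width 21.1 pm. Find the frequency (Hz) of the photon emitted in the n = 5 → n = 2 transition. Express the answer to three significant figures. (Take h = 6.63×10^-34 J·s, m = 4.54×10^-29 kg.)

f = 8.61×10^16 Hz

E_1 = h²/(8mL²) = 2.718×10^-18 J and ΔE = (5² − 2²)E_1 = 5.708×10^-17 J.
f = ΔE/h = 5.708×10^-17/6.63×10^-34 = 8.61×10^16 Hz.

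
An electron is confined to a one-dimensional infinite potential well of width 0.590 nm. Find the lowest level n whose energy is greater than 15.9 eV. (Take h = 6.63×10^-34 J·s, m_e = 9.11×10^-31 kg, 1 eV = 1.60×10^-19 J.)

E_1 = h²/(8m_eL²) = 1.733×10^-19 J = 1.083 eV.
Need n² > 15.9/1.083 = 14.68, i.e. n > 3.831.
The smallest integer satisfying this is n = 4.

n = 4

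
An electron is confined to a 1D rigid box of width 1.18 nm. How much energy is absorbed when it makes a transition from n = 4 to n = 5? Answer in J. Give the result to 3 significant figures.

E_1 = h²/(8m_eL²) = 4.327×10^-20 J.
|ΔE| = |4² − 5²|·E_1 = 9·4.327×10^-20 J = 3.89×10^-19 J.

|ΔE| = 3.89×10^-19 J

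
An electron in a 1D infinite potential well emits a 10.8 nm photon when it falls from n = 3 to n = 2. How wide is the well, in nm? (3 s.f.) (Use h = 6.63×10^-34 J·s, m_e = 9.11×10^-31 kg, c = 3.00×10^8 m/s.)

L = 0.128 nm

The photon carries ΔE = hc/λ = 6.63×10^-34·3.00×10^8/1.08×10^-8 m = 1.842×10^-17 J.
Since ΔE = (3² − 2²)E_1, E_1 = 3.684×10^-18 J, and L = h/√(8m_eE_1) = 1.28×10^-10 m = 0.128 nm.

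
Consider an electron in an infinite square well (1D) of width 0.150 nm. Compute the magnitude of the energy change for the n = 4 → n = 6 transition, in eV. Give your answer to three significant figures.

|ΔE| = 334 eV

E_1 = h²/(8m_eL²) = 2.678×10^-18 J.
|ΔE| = |4² − 6²|·E_1 = 20·2.678×10^-18 J = 5.356×10^-17 J = 334 eV.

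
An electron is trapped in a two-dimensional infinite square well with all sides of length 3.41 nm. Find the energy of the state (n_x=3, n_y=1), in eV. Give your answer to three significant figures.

For a 2D rectangular well E = (h²/8m_e)·Σ n_i²/L_i² = (6.626×10^-34)²/(8·9.109×10^-31) · [3²/(3.41 nm)² + 1²/(3.41 nm)²].
Evaluating gives E = 5.181×10^-20 J = 0.323 eV.

E = 0.323 eV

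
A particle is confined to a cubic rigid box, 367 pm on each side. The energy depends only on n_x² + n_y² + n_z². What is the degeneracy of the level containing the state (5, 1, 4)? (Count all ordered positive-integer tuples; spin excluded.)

The level has n_x² + n_y² + n_z² = 42. The ordered positive-integer solutions are (1, 4, 5), (1, 5, 4), (4, 1, 5), (4, 5, 1), (5, 1, 4), (5, 4, 1).
That gives 6 states.

degeneracy = 6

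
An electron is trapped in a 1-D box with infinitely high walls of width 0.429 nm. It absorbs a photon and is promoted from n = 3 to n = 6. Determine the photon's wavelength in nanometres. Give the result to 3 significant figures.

E_1 = h²/(8m_eL²) = 3.274×10^-19 J, so ΔE = (6² − 3²)E_1 = 8.840×10^-18 J.
λ = hc/ΔE = (6.626×10^-34·2.998×10^8)/8.840×10^-18 = 2.25×10^-8 m = 22.5 nm.

λ = 22.5 nm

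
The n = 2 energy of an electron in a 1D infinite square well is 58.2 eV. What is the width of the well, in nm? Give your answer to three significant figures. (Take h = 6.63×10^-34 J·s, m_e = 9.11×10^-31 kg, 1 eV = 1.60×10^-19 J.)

L = 0.161 nm

From E_n = n²h²/(8m_eL²), L = n·h/√(8m_eE_n).
E_2 = 58.2 eV = 9.312×10^-18 J, so L = 2·6.63×10^-34/√(8·9.11×10^-31·9.312×10^-18) = 1.61×10^-10 m = 0.161 nm.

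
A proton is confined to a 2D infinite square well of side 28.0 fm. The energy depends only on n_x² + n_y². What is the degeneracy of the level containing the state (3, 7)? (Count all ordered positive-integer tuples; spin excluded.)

The level has n_x² + n_y² = 58. The ordered positive-integer solutions are (3, 7), (7, 3).
That gives 2 states.

degeneracy = 2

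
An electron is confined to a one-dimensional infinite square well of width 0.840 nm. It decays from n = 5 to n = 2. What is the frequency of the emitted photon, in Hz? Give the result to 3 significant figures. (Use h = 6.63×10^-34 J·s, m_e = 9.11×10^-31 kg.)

E_1 = h²/(8m_eL²) = 8.548×10^-20 J and ΔE = (5² − 2²)E_1 = 1.795×10^-18 J.
f = ΔE/h = 1.795×10^-18/6.63×10^-34 = 2.71×10^15 Hz.

f = 2.71×10^15 Hz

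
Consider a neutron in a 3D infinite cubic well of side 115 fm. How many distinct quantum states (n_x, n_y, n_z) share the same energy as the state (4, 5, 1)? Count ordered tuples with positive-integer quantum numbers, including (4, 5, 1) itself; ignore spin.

degeneracy = 6

The level has n_x² + n_y² + n_z² = 42. The ordered positive-integer solutions are (1, 4, 5), (1, 5, 4), (4, 1, 5), (4, 5, 1), (5, 1, 4), (5, 4, 1).
That gives 6 states.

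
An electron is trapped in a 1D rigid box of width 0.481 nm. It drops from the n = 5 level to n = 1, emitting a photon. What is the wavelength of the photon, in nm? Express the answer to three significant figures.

E_1 = h²/(8m_eL²) = 2.604×10^-19 J, so ΔE = (5² − 1²)E_1 = 6.250×10^-18 J.
λ = hc/ΔE = (6.626×10^-34·2.998×10^8)/6.250×10^-18 = 3.18×10^-8 m = 31.8 nm.

λ = 31.8 nm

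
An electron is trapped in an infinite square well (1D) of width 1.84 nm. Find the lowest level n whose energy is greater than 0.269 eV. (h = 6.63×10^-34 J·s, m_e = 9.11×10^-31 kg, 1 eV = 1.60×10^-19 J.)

n = 2

E_1 = h²/(8m_eL²) = 1.781×10^-20 J = 0.1113 eV.
Need n² > 0.269/0.1113 = 2.417, i.e. n > 1.555.
The smallest integer satisfying this is n = 2.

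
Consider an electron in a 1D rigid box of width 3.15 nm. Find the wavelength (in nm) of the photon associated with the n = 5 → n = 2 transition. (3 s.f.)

λ = 1.56×10^3 nm

E_1 = h²/(8m_eL²) = 6.072×10^-21 J, so ΔE = (5² − 2²)E_1 = 1.275×10^-19 J.
λ = hc/ΔE = (6.626×10^-34·2.998×10^8)/1.275×10^-19 = 1.56×10^-6 m = 1.56×10^3 nm.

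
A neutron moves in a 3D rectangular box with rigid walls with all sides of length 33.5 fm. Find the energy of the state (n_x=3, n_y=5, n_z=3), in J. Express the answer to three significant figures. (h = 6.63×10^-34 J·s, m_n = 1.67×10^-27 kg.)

For a 3D rectangular well E = (h²/8m_n)·Σ n_i²/L_i² = (6.63×10^-34)²/(8·1.67×10^-27) · [3²/(33.5 fm)² + 5²/(33.5 fm)² + 3²/(33.5 fm)²].
Evaluating gives E = 1.26×10^-12 J.

E = 1.26×10^-12 J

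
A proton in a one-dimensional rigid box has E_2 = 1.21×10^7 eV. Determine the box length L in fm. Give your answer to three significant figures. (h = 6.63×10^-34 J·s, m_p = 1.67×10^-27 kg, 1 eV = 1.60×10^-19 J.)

L = 8.24 fm

From E_n = n²h²/(8m_pL²), L = n·h/√(8m_pE_n).
E_2 = 1.21×10^7 eV = 1.936×10^-12 J, so L = 2·6.63×10^-34/√(8·1.67×10^-27·1.936×10^-12) = 8.24×10^-15 m = 8.24 fm.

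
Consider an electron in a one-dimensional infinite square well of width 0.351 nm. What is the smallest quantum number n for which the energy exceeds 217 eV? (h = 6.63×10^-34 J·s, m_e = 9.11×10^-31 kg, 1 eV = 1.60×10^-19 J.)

n = 9

E_1 = h²/(8m_eL²) = 4.896×10^-19 J = 3.060 eV.
Need n² > 217/3.060 = 70.92, i.e. n > 8.421.
The smallest integer satisfying this is n = 9.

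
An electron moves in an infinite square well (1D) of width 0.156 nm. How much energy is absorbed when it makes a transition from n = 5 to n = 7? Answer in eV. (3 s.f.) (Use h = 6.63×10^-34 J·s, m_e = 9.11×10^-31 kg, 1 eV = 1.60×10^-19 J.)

|ΔE| = 372 eV

E_1 = h²/(8m_eL²) = 2.478×10^-18 J.
|ΔE| = |5² − 7²|·E_1 = 24·2.478×10^-18 J = 5.947×10^-17 J = 372 eV.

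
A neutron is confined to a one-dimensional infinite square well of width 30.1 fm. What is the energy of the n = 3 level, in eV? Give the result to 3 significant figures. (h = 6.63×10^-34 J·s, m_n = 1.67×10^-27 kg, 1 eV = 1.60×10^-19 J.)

E_3 = 2.04×10^6 eV

For an infinite well E_n = n²h²/(8m_nL²), so E_1 = h²/(8m_nL²) = (6.63×10^-34)²/(8·1.67×10^-27·(3.01×10^-14 m)²) = 3.632×10^-14 J.
Then E_3 = 3²·E_1 = 9·3.632×10^-14 J = 3.269×10^-13 J.
Converting, E_3 = 3.269×10^-13 J / (1.60×10^-19 J/eV) = 2.04×10^6 eV.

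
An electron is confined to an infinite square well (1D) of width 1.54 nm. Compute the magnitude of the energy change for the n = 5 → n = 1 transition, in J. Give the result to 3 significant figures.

|ΔE| = 6.10×10^-19 J

E_1 = h²/(8m_eL²) = 2.540×10^-20 J.
|ΔE| = |5² − 1²|·E_1 = 24·2.540×10^-20 J = 6.10×10^-19 J.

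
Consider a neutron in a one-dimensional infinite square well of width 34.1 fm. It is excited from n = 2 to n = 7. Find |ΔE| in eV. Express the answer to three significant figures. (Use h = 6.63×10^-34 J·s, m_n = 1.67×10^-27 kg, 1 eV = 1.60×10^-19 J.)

|ΔE| = 7.96×10^6 eV

E_1 = h²/(8m_nL²) = 2.830×10^-14 J.
|ΔE| = |2² − 7²|·E_1 = 45·2.830×10^-14 J = 1.273×10^-12 J = 7.96×10^6 eV.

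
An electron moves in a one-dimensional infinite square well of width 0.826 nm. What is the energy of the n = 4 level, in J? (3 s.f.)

E_4 = 1.41×10^-18 J

For an infinite well E_n = n²h²/(8m_eL²), so E_1 = h²/(8m_eL²) = (6.626×10^-34)²/(8·9.109×10^-31·(8.26×10^-10 m)²) = 8.830×10^-20 J.
Then E_4 = 4²·E_1 = 16·8.830×10^-20 J = 1.41×10^-18 J.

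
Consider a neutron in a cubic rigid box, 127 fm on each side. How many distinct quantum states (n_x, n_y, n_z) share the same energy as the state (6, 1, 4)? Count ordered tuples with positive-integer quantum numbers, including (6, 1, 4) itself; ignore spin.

degeneracy = 6

The level has n_x² + n_y² + n_z² = 53. The ordered positive-integer solutions are (1, 4, 6), (1, 6, 4), (4, 1, 6), (4, 6, 1), (6, 1, 4), (6, 4, 1).
That gives 6 states.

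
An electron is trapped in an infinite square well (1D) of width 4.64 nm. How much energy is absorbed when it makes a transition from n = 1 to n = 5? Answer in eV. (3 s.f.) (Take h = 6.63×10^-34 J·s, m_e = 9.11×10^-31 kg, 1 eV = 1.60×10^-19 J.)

|ΔE| = 0.420 eV

E_1 = h²/(8m_eL²) = 2.801×10^-21 J.
|ΔE| = |1² − 5²|·E_1 = 24·2.801×10^-21 J = 6.722×10^-20 J = 0.420 eV.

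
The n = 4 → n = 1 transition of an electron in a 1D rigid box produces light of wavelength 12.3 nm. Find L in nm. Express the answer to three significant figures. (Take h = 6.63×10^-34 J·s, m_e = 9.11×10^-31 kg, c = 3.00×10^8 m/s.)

L = 0.237 nm

The photon carries ΔE = hc/λ = 6.63×10^-34·3.00×10^8/1.23×10^-8 m = 1.617×10^-17 J.
Since ΔE = (4² − 1²)E_1, E_1 = 1.078×10^-18 J, and L = h/√(8m_eE_1) = 2.37×10^-10 m = 0.237 nm.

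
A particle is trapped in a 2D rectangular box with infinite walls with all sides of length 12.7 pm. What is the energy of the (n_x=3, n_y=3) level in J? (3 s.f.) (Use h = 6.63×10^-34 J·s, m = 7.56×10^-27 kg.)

E = 8.11×10^-19 J

For a 2D rectangular well E = (h²/8m)·Σ n_i²/L_i² = (6.63×10^-34)²/(8·7.56×10^-27) · [3²/(12.7 pm)² + 3²/(12.7 pm)²].
Evaluating gives E = 8.11×10^-19 J.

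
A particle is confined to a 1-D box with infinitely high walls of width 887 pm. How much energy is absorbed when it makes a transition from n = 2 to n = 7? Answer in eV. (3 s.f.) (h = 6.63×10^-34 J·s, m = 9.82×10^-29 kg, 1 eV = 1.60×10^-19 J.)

|ΔE| = 0.200 eV

E_1 = h²/(8mL²) = 7.112×10^-22 J.
|ΔE| = |2² − 7²|·E_1 = 45·7.112×10^-22 J = 3.200×10^-20 J = 0.200 eV.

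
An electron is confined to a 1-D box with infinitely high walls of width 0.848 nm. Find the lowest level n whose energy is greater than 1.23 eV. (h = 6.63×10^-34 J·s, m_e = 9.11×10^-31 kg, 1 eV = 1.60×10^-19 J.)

E_1 = h²/(8m_eL²) = 8.387×10^-20 J = 0.5242 eV.
Need n² > 1.23/0.5242 = 2.346, i.e. n > 1.532.
The smallest integer satisfying this is n = 2.

n = 2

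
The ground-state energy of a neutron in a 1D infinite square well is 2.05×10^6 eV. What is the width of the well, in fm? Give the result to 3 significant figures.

L = 9.99 fm

From E_n = n²h²/(8m_nL²), L = n·h/√(8m_nE_n).
E_1 = 2.05×10^6 eV = 3.284×10^-13 J, so L = 1·6.626×10^-34/√(8·1.675×10^-27·3.284×10^-13) = 9.99×10^-15 m = 9.99 fm.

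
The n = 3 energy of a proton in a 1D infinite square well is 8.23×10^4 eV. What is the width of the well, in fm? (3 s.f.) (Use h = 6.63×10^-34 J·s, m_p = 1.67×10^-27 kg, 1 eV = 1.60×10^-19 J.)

L = 150 fm

From E_n = n²h²/(8m_pL²), L = n·h/√(8m_pE_n).
E_3 = 8.23×10^4 eV = 1.317×10^-14 J, so L = 3·6.63×10^-34/√(8·1.67×10^-27·1.317×10^-14) = 1.50×10^-13 m = 150 fm.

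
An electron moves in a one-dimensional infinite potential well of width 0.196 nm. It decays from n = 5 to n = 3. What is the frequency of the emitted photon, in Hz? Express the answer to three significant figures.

E_1 = h²/(8m_eL²) = 1.568×10^-18 J and ΔE = (5² − 3²)E_1 = 2.509×10^-17 J.
f = ΔE/h = 2.509×10^-17/6.626×10^-34 = 3.79×10^16 Hz.

f = 3.79×10^16 Hz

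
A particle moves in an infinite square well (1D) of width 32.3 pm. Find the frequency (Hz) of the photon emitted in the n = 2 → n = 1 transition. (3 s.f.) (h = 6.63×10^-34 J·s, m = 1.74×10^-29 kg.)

E_1 = h²/(8mL²) = 3.027×10^-18 J and ΔE = (2² − 1²)E_1 = 9.081×10^-18 J.
f = ΔE/h = 9.081×10^-18/6.63×10^-34 = 1.37×10^16 Hz.

f = 1.37×10^16 Hz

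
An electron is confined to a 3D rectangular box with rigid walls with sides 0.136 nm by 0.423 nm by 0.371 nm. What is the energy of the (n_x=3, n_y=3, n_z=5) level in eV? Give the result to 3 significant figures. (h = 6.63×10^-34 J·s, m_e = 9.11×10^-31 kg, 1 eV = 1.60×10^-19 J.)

For a 3D rectangular well E = (h²/8m_e)·Σ n_i²/L_i² = (6.63×10^-34)²/(8·9.11×10^-31) · [3²/(0.136 nm)² + 3²/(0.423 nm)² + 5²/(0.371 nm)²].
Evaluating gives E = 4.334×10^-17 J = 271 eV.

E = 271 eV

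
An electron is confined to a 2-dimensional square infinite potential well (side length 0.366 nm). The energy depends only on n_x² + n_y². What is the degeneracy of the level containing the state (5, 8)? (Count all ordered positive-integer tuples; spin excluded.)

degeneracy = 2

The level has n_x² + n_y² = 89. The ordered positive-integer solutions are (5, 8), (8, 5).
That gives 2 states.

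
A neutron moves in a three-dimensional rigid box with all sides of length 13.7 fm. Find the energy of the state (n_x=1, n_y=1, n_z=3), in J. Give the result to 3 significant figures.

For a 3D rectangular well E = (h²/8m_n)·Σ n_i²/L_i² = (6.626×10^-34)²/(8·1.675×10^-27) · [1²/(13.7 fm)² + 1²/(13.7 fm)² + 3²/(13.7 fm)²].
Evaluating gives E = 1.92×10^-12 J.

E = 1.92×10^-12 J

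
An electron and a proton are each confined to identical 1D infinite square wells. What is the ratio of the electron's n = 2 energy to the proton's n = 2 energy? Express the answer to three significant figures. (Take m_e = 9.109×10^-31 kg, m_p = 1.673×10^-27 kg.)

E_n ∝ 1/m at fixed n and L, so the ratio is m_p/m_e = 1.673×10^-27/9.109×10^-31 = 1.84×10^3.

1.84×10^3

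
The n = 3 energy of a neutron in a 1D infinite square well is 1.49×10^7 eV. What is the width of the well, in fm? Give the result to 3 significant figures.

L = 11.1 fm

From E_n = n²h²/(8m_nL²), L = n·h/√(8m_nE_n).
E_3 = 1.49×10^7 eV = 2.387×10^-12 J, so L = 3·6.626×10^-34/√(8·1.675×10^-27·2.387×10^-12) = 1.11×10^-14 m = 11.1 fm.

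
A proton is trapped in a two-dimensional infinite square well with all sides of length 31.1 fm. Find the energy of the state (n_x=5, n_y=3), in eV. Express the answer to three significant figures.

For a 2D rectangular well E = (h²/8m_p)·Σ n_i²/L_i² = (6.626×10^-34)²/(8·1.673×10^-27) · [5²/(31.1 fm)² + 3²/(31.1 fm)²].
Evaluating gives E = 1.153×10^-12 J = 7.20×10^6 eV.

E = 7.20×10^6 eV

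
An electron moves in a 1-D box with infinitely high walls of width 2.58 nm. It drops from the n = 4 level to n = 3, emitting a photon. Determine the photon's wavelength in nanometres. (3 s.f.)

λ = 3.14×10^3 nm

E_1 = h²/(8m_eL²) = 9.051×10^-21 J, so ΔE = (4² − 3²)E_1 = 6.336×10^-20 J.
λ = hc/ΔE = (6.626×10^-34·2.998×10^8)/6.336×10^-20 = 3.14×10^-6 m = 3.14×10^3 nm.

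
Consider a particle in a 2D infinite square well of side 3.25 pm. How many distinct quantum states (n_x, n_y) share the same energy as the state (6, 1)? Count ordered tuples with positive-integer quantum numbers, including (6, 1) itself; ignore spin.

degeneracy = 2

The level has n_x² + n_y² = 37. The ordered positive-integer solutions are (1, 6), (6, 1).
That gives 2 states.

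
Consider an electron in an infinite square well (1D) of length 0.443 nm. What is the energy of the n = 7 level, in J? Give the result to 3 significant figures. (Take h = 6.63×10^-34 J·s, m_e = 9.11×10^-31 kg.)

For an infinite well E_n = n²h²/(8m_eL²), so E_1 = h²/(8m_eL²) = (6.63×10^-34)²/(8·9.11×10^-31·(4.43×10^-10 m)²) = 3.073×10^-19 J.
Then E_7 = 7²·E_1 = 49·3.073×10^-19 J = 1.51×10^-17 J.

E_7 = 1.51×10^-17 J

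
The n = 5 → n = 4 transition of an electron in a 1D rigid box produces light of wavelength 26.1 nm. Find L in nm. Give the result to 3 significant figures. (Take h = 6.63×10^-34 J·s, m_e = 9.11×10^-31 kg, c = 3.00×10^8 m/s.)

L = 0.267 nm

The photon carries ΔE = hc/λ = 6.63×10^-34·3.00×10^8/2.61×10^-8 m = 7.621×10^-18 J.
Since ΔE = (5² − 4²)E_1, E_1 = 8.468×10^-19 J, and L = h/√(8m_eE_1) = 2.67×10^-10 m = 0.267 nm.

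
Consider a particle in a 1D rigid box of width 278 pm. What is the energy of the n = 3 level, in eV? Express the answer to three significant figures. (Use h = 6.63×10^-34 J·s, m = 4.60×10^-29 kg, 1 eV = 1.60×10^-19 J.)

For an infinite well E_n = n²h²/(8mL²), so E_1 = h²/(8mL²) = (6.63×10^-34)²/(8·4.60×10^-29·(2.78×10^-10 m)²) = 1.546×10^-20 J.
Then E_3 = 3²·E_1 = 9·1.546×10^-20 J = 1.391×10^-19 J.
Converting, E_3 = 1.391×10^-19 J / (1.60×10^-19 J/eV) = 0.869 eV.

E_3 = 0.869 eV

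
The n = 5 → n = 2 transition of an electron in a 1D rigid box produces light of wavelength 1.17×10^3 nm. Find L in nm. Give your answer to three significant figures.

L = 2.73 nm

The photon carries ΔE = hc/λ = 6.626×10^-34·2.998×10^8/1.17×10^-6 m = 1.698×10^-19 J.
Since ΔE = (5² − 2²)E_1, E_1 = 8.086×10^-21 J, and L = h/√(8m_eE_1) = 2.73×10^-9 m = 2.73 nm.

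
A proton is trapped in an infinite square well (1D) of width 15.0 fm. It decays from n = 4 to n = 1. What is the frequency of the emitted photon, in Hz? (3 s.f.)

E_1 = h²/(8m_pL²) = 1.458×10^-13 J and ΔE = (4² − 1²)E_1 = 2.187×10^-12 J.
f = ΔE/h = 2.187×10^-12/6.626×10^-34 = 3.30×10^21 Hz.

f = 3.30×10^21 Hz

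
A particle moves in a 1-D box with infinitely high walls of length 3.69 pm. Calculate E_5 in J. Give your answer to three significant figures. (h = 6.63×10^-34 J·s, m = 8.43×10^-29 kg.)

E_5 = 1.20×10^-15 J

For an infinite well E_n = n²h²/(8mL²), so E_1 = h²/(8mL²) = (6.63×10^-34)²/(8·8.43×10^-29·(3.69×10^-12 m)²) = 4.787×10^-17 J.
Then E_5 = 5²·E_1 = 25·4.787×10^-17 J = 1.20×10^-15 J.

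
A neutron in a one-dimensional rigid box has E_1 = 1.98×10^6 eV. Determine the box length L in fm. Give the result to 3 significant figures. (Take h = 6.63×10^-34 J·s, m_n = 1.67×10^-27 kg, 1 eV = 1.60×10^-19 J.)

L = 10.2 fm

From E_n = n²h²/(8m_nL²), L = n·h/√(8m_nE_n).
E_1 = 1.98×10^6 eV = 3.168×10^-13 J, so L = 1·6.63×10^-34/√(8·1.67×10^-27·3.168×10^-13) = 1.02×10^-14 m = 10.2 fm.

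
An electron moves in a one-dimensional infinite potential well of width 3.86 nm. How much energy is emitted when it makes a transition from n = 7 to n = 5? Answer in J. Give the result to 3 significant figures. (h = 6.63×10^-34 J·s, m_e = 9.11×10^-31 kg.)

|ΔE| = 9.72×10^-20 J

E_1 = h²/(8m_eL²) = 4.048×10^-21 J.
|ΔE| = |7² − 5²|·E_1 = 24·4.048×10^-21 J = 9.72×10^-20 J.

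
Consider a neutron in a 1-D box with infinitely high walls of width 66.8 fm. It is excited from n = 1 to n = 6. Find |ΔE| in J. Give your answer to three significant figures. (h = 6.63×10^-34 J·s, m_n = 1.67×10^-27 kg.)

E_1 = h²/(8m_nL²) = 7.373×10^-15 J.
|ΔE| = |1² − 6²|·E_1 = 35·7.373×10^-15 J = 2.58×10^-13 J.

|ΔE| = 2.58×10^-13 J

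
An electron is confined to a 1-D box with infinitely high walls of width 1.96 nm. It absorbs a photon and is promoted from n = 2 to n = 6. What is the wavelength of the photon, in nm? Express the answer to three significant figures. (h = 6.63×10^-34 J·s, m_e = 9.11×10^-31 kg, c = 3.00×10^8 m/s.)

E_1 = h²/(8m_eL²) = 1.570×10^-20 J, so ΔE = (6² − 2²)E_1 = 5.024×10^-19 J.
λ = hc/ΔE = (6.63×10^-34·3.00×10^8)/5.024×10^-19 = 3.96×10^-7 m = 396 nm.

λ = 396 nm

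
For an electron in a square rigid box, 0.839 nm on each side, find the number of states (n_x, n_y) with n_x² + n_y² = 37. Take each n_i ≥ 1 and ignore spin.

degeneracy = 2

The level has n_x² + n_y² = 37. The ordered positive-integer solutions are (1, 6), (6, 1).
That gives 2 states.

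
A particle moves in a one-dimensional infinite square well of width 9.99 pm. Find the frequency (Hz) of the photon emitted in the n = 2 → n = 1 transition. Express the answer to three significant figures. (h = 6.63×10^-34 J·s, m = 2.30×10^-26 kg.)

E_1 = h²/(8mL²) = 2.394×10^-20 J and ΔE = (2² − 1²)E_1 = 7.182×10^-20 J.
f = ΔE/h = 7.182×10^-20/6.63×10^-34 = 1.08×10^14 Hz.

f = 1.08×10^14 Hz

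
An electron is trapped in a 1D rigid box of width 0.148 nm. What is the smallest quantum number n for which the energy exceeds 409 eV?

n = 5

E_1 = h²/(8m_eL²) = 2.751×10^-18 J = 17.17 eV.
Need n² > 409/17.17 = 23.82, i.e. n > 4.881.
The smallest integer satisfying this is n = 5.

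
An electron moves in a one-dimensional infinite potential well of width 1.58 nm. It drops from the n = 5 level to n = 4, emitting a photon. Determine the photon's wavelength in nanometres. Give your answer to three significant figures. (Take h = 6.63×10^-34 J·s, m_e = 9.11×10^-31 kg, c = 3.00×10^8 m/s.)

E_1 = h²/(8m_eL²) = 2.416×10^-20 J, so ΔE = (5² − 4²)E_1 = 2.174×10^-19 J.
λ = hc/ΔE = (6.63×10^-34·3.00×10^8)/2.174×10^-19 = 9.15×10^-7 m = 915 nm.

λ = 915 nm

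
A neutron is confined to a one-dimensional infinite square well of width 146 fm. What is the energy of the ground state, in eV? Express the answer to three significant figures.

E_1 = 9.59×10^3 eV

For an infinite well E_n = n²h²/(8m_nL²), so E_1 = h²/(8m_nL²) = (6.626×10^-34)²/(8·1.675×10^-27·(1.46×10^-13 m)²) = 1.537×10^-15 J.
Converting, E_1 = 1.537×10^-15 J / (1.602×10^-19 J/eV) = 9.59×10^3 eV.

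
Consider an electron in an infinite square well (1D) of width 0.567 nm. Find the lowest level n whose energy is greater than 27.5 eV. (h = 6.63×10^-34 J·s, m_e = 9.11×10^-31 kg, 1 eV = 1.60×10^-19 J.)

n = 5

E_1 = h²/(8m_eL²) = 1.876×10^-19 J = 1.173 eV.
Need n² > 27.5/1.173 = 23.44, i.e. n > 4.841.
The smallest integer satisfying this is n = 5.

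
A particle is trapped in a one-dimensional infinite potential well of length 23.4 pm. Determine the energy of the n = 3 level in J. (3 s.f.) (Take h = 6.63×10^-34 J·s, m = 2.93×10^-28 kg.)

For an infinite well E_n = n²h²/(8mL²), so E_1 = h²/(8mL²) = (6.63×10^-34)²/(8·2.93×10^-28·(2.34×10^-11 m)²) = 3.425×10^-19 J.
Then E_3 = 3²·E_1 = 9·3.425×10^-19 J = 3.08×10^-18 J.

E_3 = 3.08×10^-18 J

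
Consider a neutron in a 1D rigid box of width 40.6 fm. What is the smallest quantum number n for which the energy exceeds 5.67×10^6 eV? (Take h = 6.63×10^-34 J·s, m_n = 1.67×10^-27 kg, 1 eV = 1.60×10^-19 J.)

E_1 = h²/(8m_nL²) = 1.996×10^-14 J = 1.248×10^5 eV.
Need n² > 5.67×10^6/1.248×10^5 = 45.43, i.e. n > 6.740.
The smallest integer satisfying this is n = 7.

n = 7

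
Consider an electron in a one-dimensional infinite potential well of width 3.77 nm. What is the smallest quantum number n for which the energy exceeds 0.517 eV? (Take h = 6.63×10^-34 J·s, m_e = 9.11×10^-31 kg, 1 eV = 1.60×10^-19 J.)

E_1 = h²/(8m_eL²) = 4.244×10^-21 J = 0.02652 eV.
Need n² > 0.517/0.02652 = 19.49, i.e. n > 4.415.
The smallest integer satisfying this is n = 5.

n = 5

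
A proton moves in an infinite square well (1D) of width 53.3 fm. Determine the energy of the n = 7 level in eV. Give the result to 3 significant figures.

For an infinite well E_n = n²h²/(8m_pL²), so E_1 = h²/(8m_pL²) = (6.626×10^-34)²/(8·1.673×10^-27·(5.33×10^-14 m)²) = 1.155×10^-14 J.
Then E_7 = 7²·E_1 = 49·1.155×10^-14 J = 5.660×10^-13 J.
Converting, E_7 = 5.660×10^-13 J / (1.602×10^-19 J/eV) = 3.53×10^6 eV.

E_7 = 3.53×10^6 eV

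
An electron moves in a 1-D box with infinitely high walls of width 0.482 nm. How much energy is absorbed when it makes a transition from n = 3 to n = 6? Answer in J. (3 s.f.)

E_1 = h²/(8m_eL²) = 2.593×10^-19 J.
|ΔE| = |3² − 6²|·E_1 = 27·2.593×10^-19 J = 7.00×10^-18 J.

|ΔE| = 7.00×10^-18 J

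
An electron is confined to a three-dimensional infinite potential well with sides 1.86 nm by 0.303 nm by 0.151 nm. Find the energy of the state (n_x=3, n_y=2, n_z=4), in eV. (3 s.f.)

E = 281 eV

For a 3D rectangular well E = (h²/8m_e)·Σ n_i²/L_i² = (6.626×10^-34)²/(8·9.109×10^-31) · [3²/(1.86 nm)² + 2²/(0.303 nm)² + 4²/(0.151 nm)²].
Evaluating gives E = 4.506×10^-17 J = 281 eV.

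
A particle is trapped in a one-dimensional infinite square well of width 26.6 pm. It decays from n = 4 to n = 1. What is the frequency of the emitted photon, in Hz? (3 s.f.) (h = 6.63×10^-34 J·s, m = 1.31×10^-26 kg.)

E_1 = h²/(8mL²) = 5.928×10^-21 J and ΔE = (4² − 1²)E_1 = 8.892×10^-20 J.
f = ΔE/h = 8.892×10^-20/6.63×10^-34 = 1.34×10^14 Hz.

f = 1.34×10^14 Hz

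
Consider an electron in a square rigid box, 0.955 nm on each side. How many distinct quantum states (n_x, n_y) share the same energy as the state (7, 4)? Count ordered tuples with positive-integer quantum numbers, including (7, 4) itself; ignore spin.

degeneracy = 4

The level has n_x² + n_y² = 65. The ordered positive-integer solutions are (1, 8), (4, 7), (7, 4), (8, 1).
That gives 4 states.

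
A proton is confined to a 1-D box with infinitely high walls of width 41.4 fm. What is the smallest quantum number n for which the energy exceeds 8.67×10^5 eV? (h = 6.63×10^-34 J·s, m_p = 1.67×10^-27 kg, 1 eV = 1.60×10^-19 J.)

E_1 = h²/(8m_pL²) = 1.920×10^-14 J = 1.200×10^5 eV.
Need n² > 8.67×10^5/1.200×10^5 = 7.225, i.e. n > 2.688.
The smallest integer satisfying this is n = 3.

n = 3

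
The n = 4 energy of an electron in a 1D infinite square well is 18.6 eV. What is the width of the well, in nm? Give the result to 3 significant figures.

L = 0.569 nm

From E_n = n²h²/(8m_eL²), L = n·h/√(8m_eE_n).
E_4 = 18.6 eV = 2.980×10^-18 J, so L = 4·6.626×10^-34/√(8·9.109×10^-31·2.980×10^-18) = 5.69×10^-10 m = 0.569 nm.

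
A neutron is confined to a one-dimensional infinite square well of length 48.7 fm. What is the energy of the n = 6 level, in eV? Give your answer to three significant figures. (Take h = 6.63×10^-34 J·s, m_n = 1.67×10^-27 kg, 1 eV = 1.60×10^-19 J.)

For an infinite well E_n = n²h²/(8m_nL²), so E_1 = h²/(8m_nL²) = (6.63×10^-34)²/(8·1.67×10^-27·(4.87×10^-14 m)²) = 1.387×10^-14 J.
Then E_6 = 6²·E_1 = 36·1.387×10^-14 J = 4.993×10^-13 J.
Converting, E_6 = 4.993×10^-13 J / (1.60×10^-19 J/eV) = 3.12×10^6 eV.

E_6 = 3.12×10^6 eV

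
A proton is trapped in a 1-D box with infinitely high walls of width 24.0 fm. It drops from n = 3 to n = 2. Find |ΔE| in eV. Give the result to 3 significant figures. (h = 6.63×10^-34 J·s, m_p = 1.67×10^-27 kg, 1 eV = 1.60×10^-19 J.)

|ΔE| = 1.79×10^6 eV

E_1 = h²/(8m_pL²) = 5.712×10^-14 J.
|ΔE| = |3² − 2²|·E_1 = 5·5.712×10^-14 J = 2.856×10^-13 J = 1.79×10^6 eV.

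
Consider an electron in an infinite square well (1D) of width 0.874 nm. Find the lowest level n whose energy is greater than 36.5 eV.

n = 9

E_1 = h²/(8m_eL²) = 7.887×10^-20 J = 0.4923 eV.
Need n² > 36.5/0.4923 = 74.14, i.e. n > 8.610.
The smallest integer satisfying this is n = 9.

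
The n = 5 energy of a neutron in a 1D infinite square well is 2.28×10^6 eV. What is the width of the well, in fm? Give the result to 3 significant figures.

From E_n = n²h²/(8m_nL²), L = n·h/√(8m_nE_n).
E_5 = 2.28×10^6 eV = 3.653×10^-13 J, so L = 5·6.626×10^-34/√(8·1.675×10^-27·3.653×10^-13) = 4.74×10^-14 m = 47.4 fm.

L = 47.4 fm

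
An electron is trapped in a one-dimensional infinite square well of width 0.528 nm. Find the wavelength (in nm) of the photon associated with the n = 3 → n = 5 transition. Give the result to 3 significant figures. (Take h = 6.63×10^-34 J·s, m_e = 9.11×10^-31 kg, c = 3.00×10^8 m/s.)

λ = 57.5 nm

E_1 = h²/(8m_eL²) = 2.163×10^-19 J, so ΔE = (5² − 3²)E_1 = 3.461×10^-18 J.
λ = hc/ΔE = (6.63×10^-34·3.00×10^8)/3.461×10^-18 = 5.75×10^-8 m = 57.5 nm.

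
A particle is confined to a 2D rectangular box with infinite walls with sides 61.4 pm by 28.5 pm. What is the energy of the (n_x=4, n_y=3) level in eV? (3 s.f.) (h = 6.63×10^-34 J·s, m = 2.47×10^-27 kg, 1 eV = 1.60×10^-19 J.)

E = 2.13 eV

For a 2D rectangular well E = (h²/8m)·Σ n_i²/L_i² = (6.63×10^-34)²/(8·2.47×10^-27) · [4²/(61.4 pm)² + 3²/(28.5 pm)²].
Evaluating gives E = 3.409×10^-19 J = 2.13 eV.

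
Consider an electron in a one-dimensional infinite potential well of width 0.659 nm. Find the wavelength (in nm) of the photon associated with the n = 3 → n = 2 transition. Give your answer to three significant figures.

E_1 = h²/(8m_eL²) = 1.387×10^-19 J, so ΔE = (3² − 2²)E_1 = 6.935×10^-19 J.
λ = hc/ΔE = (6.626×10^-34·2.998×10^8)/6.935×10^-19 = 2.86×10^-7 m = 286 nm.

λ = 286 nm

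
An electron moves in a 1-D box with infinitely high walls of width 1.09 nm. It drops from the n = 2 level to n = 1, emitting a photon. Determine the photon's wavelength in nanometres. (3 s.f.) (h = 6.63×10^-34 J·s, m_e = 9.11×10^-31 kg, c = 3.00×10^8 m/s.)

λ = 1.31×10^3 nm

E_1 = h²/(8m_eL²) = 5.077×10^-20 J, so ΔE = (2² − 1²)E_1 = 1.523×10^-19 J.
λ = hc/ΔE = (6.63×10^-34·3.00×10^8)/1.523×10^-19 = 1.31×10^-6 m = 1.31×10^3 nm.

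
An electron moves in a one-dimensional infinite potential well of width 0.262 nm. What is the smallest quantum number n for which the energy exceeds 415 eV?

n = 9

E_1 = h²/(8m_eL²) = 8.777×10^-19 J = 5.479 eV.
Need n² > 415/5.479 = 75.74, i.e. n > 8.703.
The smallest integer satisfying this is n = 9.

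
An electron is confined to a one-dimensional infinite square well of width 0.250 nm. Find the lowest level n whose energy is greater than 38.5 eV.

n = 3

E_1 = h²/(8m_eL²) = 9.640×10^-19 J = 6.017 eV.
Need n² > 38.5/6.017 = 6.399, i.e. n > 2.530.
The smallest integer satisfying this is n = 3.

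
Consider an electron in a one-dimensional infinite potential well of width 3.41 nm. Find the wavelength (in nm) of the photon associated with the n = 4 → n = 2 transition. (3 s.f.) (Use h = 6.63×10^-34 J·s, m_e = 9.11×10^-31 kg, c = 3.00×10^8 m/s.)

E_1 = h²/(8m_eL²) = 5.187×10^-21 J, so ΔE = (4² − 2²)E_1 = 6.224×10^-20 J.
λ = hc/ΔE = (6.63×10^-34·3.00×10^8)/6.224×10^-20 = 3.20×10^-6 m = 3.20×10^3 nm.

λ = 3.20×10^3 nm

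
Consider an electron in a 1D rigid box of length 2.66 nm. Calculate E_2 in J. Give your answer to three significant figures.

E_2 = 3.41×10^-20 J

For an infinite well E_n = n²h²/(8m_eL²), so E_1 = h²/(8m_eL²) = (6.626×10^-34)²/(8·9.109×10^-31·(2.66×10^-9 m)²) = 8.515×10^-21 J.
Then E_2 = 2²·E_1 = 4·8.515×10^-21 J = 3.41×10^-20 J.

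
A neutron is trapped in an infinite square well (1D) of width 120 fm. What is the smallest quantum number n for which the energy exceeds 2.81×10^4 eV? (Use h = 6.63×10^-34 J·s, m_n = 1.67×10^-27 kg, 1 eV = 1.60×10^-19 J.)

E_1 = h²/(8m_nL²) = 2.285×10^-15 J = 1.428×10^4 eV.
Need n² > 2.81×10^4/1.428×10^4 = 1.968, i.e. n > 1.403.
The smallest integer satisfying this is n = 2.

n = 2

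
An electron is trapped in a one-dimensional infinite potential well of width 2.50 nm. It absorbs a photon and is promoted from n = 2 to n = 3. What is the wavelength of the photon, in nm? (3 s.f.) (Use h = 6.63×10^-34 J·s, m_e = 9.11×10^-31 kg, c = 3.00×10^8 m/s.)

E_1 = h²/(8m_eL²) = 9.650×10^-21 J, so ΔE = (3² − 2²)E_1 = 4.825×10^-20 J.
λ = hc/ΔE = (6.63×10^-34·3.00×10^8)/4.825×10^-20 = 4.12×10^-6 m = 4.12×10^3 nm.

λ = 4.12×10^3 nm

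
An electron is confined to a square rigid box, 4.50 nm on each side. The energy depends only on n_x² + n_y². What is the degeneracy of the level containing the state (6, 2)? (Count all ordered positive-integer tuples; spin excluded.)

degeneracy = 2

The level has n_x² + n_y² = 40. The ordered positive-integer solutions are (2, 6), (6, 2).
That gives 2 states.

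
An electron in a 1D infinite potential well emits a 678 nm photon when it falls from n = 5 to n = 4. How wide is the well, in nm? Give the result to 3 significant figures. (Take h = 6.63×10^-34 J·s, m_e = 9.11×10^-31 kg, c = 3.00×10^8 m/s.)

The photon carries ΔE = hc/λ = 6.63×10^-34·3.00×10^8/6.78×10^-7 m = 2.934×10^-19 J.
Since ΔE = (5² − 4²)E_1, E_1 = 3.260×10^-20 J, and L = h/√(8m_eE_1) = 1.36×10^-9 m = 1.36 nm.

L = 1.36 nm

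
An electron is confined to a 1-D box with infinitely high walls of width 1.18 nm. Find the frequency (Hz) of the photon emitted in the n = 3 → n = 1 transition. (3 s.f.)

E_1 = h²/(8m_eL²) = 4.327×10^-20 J and ΔE = (3² − 1²)E_1 = 3.462×10^-19 J.
f = ΔE/h = 3.462×10^-19/6.626×10^-34 = 5.22×10^14 Hz.

f = 5.22×10^14 Hz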